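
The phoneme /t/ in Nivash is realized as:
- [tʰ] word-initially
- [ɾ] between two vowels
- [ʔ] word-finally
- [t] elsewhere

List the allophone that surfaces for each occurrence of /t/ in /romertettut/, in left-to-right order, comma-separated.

Occurrence 1 (position 6): no conditioning environment matches → elsewhere allophone [t].
Occurrence 2 (position 8): no conditioning environment matches → elsewhere allophone [t].
Occurrence 3 (position 9): no conditioning environment matches → elsewhere allophone [t].
Occurrence 4 (position 11): word-finally → [ʔ].

[t], [t], [t], [ʔ]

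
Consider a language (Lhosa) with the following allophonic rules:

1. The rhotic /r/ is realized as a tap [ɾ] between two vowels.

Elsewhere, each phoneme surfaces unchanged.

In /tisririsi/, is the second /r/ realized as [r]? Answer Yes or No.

/r/ (between /i/ and /i/) occurs between two vowels → [ɾ] by rule 1.
The actual realization is [ɾ], not [r].

No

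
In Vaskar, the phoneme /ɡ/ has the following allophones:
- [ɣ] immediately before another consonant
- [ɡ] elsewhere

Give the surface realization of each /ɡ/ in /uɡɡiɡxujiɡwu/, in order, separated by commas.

Occurrence 1 (position 2): immediately before another consonant → [ɣ].
Occurrence 2 (position 3): no conditioning environment matches → elsewhere allophone [ɡ].
Occurrence 3 (position 5): immediately before another consonant → [ɣ].
Occurrence 4 (position 10): immediately before another consonant → [ɣ].

[ɣ], [ɡ], [ɣ], [ɣ]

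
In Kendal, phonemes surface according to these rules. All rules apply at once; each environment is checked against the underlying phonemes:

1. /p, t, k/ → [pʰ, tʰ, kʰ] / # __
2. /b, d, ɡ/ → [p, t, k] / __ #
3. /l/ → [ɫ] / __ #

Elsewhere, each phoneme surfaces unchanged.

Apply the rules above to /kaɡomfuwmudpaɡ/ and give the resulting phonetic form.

/k/ (word-initial) occurs word-initially → [kʰ] by rule 1.
/a/ stays [a].
/ɡ/ (between /a/ and /o/): rule 2 targets it, but not word-finally → unchanged [ɡ].
/o/ (between /ɡ/ and /m/) is unaffected → [o].
/m/ (between /o/ and /f/) is unaffected → [m].
/f/ stays [f].
/u/ — not in any rule's target class → [u].
/w/ (between /u/ and /m/): no rule targets it → [w].
/m/ (between /w/ and /u/): no rule targets it → [m].
/u/ (between /m/ and /d/): no rule targets it → [u].
/d/ (between /u/ and /p/): rule 2 targets it, but not word-finally → unchanged [d].
/p/ (between /d/ and /a/) fails the environment for rule 1, so it stays [p].
/a/ stays [a].
/ɡ/ — word-final, word-finally — surfaces as [k] (rule 2).

[kʰaɡomfuwmudpak]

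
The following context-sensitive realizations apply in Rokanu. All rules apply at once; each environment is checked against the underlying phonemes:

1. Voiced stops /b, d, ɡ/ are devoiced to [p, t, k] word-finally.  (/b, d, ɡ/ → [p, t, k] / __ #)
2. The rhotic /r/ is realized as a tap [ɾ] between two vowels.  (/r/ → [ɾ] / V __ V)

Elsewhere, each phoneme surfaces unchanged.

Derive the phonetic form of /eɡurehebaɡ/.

/ɡ/ (between /e/ and /u/) fails the environment for rule 1, so it stays [ɡ].
Rule 2 applies to /r/ (between /u/ and /e/: between two vowels) → [ɾ].
/b/ — between /e/ and /a/; rule 1 does not apply here → [b].
/ɡ/ — word-final, word-finally — surfaces as [k] (rule 1).

[eɡuɾehebak]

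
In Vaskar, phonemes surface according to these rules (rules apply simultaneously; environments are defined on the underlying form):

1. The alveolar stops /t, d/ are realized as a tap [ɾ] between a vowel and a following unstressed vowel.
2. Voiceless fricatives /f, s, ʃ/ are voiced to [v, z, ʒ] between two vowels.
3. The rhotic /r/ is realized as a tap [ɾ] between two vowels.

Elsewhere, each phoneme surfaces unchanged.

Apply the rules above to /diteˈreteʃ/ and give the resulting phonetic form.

[diɾeˈɾeɾeʃ]

/d/ (word-initial): rule 1 targets it, but not between a vowel and a following unstressed vowel → unchanged [d].
/i/ — not in any rule's target class → [i].
/t/ — between /i/ and /e/, between a vowel and a following unstressed vowel — surfaces as [ɾ] (rule 1).
/e/ stays [e].
/r/ (between /e/ and /e/) occurs between two vowels → [ɾ] by rule 3.
/e/ stays [e].
/t/ — between /e/ and /e/, between a vowel and a following unstressed vowel — surfaces as [ɾ] (rule 1).
/e/ stays [e].
/ʃ/ (word-final): rule 2 targets it, but not between two vowels → unchanged [ʃ].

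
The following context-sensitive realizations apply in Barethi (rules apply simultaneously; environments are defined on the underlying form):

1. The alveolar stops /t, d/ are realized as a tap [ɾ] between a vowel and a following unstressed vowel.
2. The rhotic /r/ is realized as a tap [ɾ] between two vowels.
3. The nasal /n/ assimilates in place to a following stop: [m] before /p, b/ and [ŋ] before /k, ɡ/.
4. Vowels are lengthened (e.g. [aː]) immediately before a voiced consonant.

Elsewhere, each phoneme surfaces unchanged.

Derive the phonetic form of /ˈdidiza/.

/d/ (word-initial): rule 1 targets it, but not between a vowel and a following unstressed vowel → unchanged [d].
/i/ (between /d/ and /d/): before a voiced consonant, so rule 4 applies → [iː].
/d/ — between /i/ and /i/, between a vowel and a following unstressed vowel — surfaces as [ɾ] (rule 1).
/i/ (between /d/ and /z/) occurs before a voiced consonant → [iː] by rule 4.
/z/ — not in any rule's target class → [z].
/a/ (word-final) is in the target of rule 4 but the environment (before a voiced consonant) is not met → [a].

[ˈdiːɾiːza]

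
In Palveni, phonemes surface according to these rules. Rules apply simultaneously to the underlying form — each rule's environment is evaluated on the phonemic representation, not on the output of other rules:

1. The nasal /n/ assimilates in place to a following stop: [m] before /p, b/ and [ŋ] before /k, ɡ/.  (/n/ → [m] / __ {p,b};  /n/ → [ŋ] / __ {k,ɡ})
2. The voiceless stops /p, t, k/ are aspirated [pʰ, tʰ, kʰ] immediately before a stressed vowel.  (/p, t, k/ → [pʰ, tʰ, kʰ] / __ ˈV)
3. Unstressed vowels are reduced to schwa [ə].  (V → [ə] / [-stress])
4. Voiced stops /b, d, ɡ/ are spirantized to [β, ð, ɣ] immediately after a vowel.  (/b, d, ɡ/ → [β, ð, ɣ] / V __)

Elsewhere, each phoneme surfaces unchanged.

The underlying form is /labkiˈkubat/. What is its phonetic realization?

/l/ (word-initial) is unaffected → [l].
/a/ (between /l/ and /b/) occurs in an unstressed syllable → [ə] by rule 3.
/b/ (between /a/ and /k/): immediately after a vowel, so rule 4 applies → [β].
/k/ (between /b/ and /i/) is in the target of rule 2 but the environment (immediately before a stressed vowel) is not met → [k].
Rule 3 applies to /i/ (between /k/ and /k/: in an unstressed syllable) → [ə].
/k/ (between /i/ and /u/): immediately before a stressed vowel, so rule 2 applies → [kʰ].
/u/ — between /k/ and /b/; rule 3 does not apply here → [u].
Rule 4 applies to /b/ (between /u/ and /a/: immediately after a vowel) → [β].
/a/ meets the environment for rule 3 (in an unstressed syllable) → [ə].
/t/ (word-final) is in the target of rule 2 but the environment (immediately before a stressed vowel) is not met → [t].

[ləβkəˈkʰuβət]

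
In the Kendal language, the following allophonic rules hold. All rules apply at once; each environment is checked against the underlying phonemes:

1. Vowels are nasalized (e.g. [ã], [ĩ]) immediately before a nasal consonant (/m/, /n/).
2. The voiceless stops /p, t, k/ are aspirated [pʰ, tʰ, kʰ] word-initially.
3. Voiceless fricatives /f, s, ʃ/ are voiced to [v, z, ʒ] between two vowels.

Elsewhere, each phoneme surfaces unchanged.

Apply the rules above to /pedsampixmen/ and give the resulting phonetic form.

/p/ meets the environment for rule 2 (word-initially) → [pʰ].
/e/ — between /p/ and /d/; rule 1 does not apply here → [e].
/d/ (between /e/ and /s/) is unaffected → [d].
/s/ (between /d/ and /a/) fails the environment for rule 3, so it stays [s].
/a/ (between /s/ and /m/) occurs before a nasal consonant → [ã] by rule 1.
/m/ (between /a/ and /p/) is unaffected → [m].
/p/ (between /m/ and /i/) is in the target of rule 2 but the environment (word-initially) is not met → [p].
/i/ — between /p/ and /x/; rule 1 does not apply here → [i].
/x/ (between /i/ and /m/) is unaffected → [x].
/m/ stays [m].
Rule 1 applies to /e/ (between /m/ and /n/: before a nasal consonant) → [ẽ].
/n/ (word-final) is unaffected → [n].

[pʰedsãmpixmẽn]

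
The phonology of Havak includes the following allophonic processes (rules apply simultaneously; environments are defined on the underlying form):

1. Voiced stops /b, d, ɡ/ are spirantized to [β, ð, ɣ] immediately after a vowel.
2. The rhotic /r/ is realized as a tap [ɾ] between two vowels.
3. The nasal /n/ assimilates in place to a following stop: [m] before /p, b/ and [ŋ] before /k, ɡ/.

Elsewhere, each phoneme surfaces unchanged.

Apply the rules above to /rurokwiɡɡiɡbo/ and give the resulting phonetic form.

/r/ (word-initial) fails the environment for rule 2, so it stays [r].
/u/ (between /r/ and /r/) is unaffected → [u].
/r/ (between /u/ and /o/): between two vowels, so rule 2 applies → [ɾ].
/o/ (between /r/ and /k/) is unaffected → [o].
/k/ (between /o/ and /w/): no rule targets it → [k].
/w/ (between /k/ and /i/): no rule targets it → [w].
/i/ (between /w/ and /ɡ/): no rule targets it → [i].
/ɡ/ meets the environment for rule 1 (immediately after a vowel) → [ɣ].
/ɡ/ — between /ɡ/ and /i/; rule 1 does not apply here → [ɡ].
/i/ — not in any rule's target class → [i].
Rule 1 applies to /ɡ/ (between /i/ and /b/: immediately after a vowel) → [ɣ].
/b/ — between /ɡ/ and /o/; rule 1 does not apply here → [b].
/o/ (word-final): no rule targets it → [o].

[ruɾokwiɣɡiɣbo]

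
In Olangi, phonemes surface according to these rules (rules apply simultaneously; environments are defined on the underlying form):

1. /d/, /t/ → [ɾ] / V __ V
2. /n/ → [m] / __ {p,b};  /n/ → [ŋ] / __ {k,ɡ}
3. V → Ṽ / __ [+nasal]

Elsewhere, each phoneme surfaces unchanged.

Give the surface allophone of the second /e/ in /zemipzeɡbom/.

/e/ (between /z/ and /ɡ/) is in the target of rule 3 but the environment (before a nasal consonant) is not met → [e].

[e]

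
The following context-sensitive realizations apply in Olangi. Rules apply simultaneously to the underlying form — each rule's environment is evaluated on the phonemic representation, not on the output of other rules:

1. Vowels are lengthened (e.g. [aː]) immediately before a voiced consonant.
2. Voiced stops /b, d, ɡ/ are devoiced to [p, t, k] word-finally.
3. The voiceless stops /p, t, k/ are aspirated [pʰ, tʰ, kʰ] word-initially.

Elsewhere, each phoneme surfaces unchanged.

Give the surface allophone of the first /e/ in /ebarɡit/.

[eː]

Rule 1 applies to /e/ (word-initial: before a voiced consonant) → [eː].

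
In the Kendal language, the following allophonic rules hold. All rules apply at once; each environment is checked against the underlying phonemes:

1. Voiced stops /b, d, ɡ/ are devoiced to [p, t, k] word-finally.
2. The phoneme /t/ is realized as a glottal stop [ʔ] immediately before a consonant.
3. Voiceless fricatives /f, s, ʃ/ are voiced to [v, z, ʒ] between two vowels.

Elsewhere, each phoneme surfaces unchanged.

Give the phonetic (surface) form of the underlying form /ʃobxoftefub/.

[ʃobxoftevup]

/ʃ/ (word-initial) is in the target of rule 3 but the environment (between two vowels) is not met → [ʃ].
/o/ — not in any rule's target class → [o].
/b/ — between /o/ and /x/; rule 1 does not apply here → [b].
/x/ (between /b/ and /o/) is unaffected → [x].
/o/ stays [o].
/f/ (between /o/ and /t/): rule 3 targets it, but not between two vowels → unchanged [f].
/t/ (between /f/ and /e/) is in the target of rule 2 but the environment (immediately before a consonant) is not met → [t].
/e/ stays [e].
/f/ (between /e/ and /u/) occurs between two vowels → [v] by rule 3.
/u/ (between /f/ and /b/): no rule targets it → [u].
Rule 1 applies to /b/ (word-final: word-finally) → [p].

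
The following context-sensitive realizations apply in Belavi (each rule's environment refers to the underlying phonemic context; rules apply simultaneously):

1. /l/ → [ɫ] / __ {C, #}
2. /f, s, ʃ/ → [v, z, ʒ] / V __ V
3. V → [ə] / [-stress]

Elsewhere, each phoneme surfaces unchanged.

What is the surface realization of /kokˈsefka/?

/k/ — not in any rule's target class → [k].
Rule 3 applies to /o/ (between /k/ and /k/: in an unstressed syllable) → [ə].
/k/ (between /o/ and /s/): no rule targets it → [k].
/s/ (between /k/ and /e/) fails the environment for rule 2, so it stays [s].
/e/ (between /s/ and /f/): rule 3 targets it, but not in an unstressed syllable → unchanged [e].
/f/ — between /e/ and /k/; rule 2 does not apply here → [f].
/k/ stays [k].
/a/ — word-final, in an unstressed syllable — surfaces as [ə] (rule 3).

[kəkˈsefkə]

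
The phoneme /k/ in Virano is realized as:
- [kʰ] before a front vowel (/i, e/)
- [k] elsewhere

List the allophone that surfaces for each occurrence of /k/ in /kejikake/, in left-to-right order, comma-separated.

[kʰ], [k], [kʰ]

Occurrence 1 (position 1): before a front vowel (/i, e/) → [kʰ].
Occurrence 2 (position 5): no conditioning environment matches → elsewhere allophone [k].
Occurrence 3 (position 7): before a front vowel (/i, e/) → [kʰ].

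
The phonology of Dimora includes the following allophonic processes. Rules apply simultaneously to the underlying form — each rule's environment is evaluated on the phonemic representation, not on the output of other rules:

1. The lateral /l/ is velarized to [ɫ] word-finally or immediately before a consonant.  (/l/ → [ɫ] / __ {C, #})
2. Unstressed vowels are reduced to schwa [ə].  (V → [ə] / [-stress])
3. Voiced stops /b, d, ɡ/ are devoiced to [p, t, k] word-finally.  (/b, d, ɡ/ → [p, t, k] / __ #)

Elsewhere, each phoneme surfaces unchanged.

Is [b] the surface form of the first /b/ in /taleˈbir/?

Yes

/b/ (between /e/ and /i/) fails the environment for rule 3, so it stays [b].
The actual realization is [b], which matches [b].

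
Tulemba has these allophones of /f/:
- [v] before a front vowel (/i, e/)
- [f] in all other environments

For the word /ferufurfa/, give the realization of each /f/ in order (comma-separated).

Occurrence 1 (position 1): before a front vowel (/i, e/) → [v].
Occurrence 2 (position 5): no conditioning environment matches → elsewhere allophone [f].
Occurrence 3 (position 8): no conditioning environment matches → elsewhere allophone [f].

[v], [f], [f]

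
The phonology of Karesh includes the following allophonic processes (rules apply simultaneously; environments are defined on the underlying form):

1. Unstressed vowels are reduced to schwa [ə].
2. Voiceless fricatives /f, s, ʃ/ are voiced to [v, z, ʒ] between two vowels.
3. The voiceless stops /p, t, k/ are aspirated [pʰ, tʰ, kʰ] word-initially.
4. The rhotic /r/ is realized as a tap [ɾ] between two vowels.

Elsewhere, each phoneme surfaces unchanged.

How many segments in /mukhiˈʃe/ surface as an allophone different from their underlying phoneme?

3

Segments that undergo a rule: /u/ → [ə] (rule 1); /i/ → [ə] (rule 1); /ʃ/ → [ʒ] (rule 2).
All other segments surface unchanged.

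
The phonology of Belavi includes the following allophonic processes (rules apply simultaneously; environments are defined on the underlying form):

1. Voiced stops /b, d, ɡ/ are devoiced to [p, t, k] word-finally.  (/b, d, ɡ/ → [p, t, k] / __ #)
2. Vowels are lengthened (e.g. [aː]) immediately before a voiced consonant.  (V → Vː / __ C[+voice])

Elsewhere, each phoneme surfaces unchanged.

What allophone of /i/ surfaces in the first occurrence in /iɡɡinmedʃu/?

/i/ — word-initial, before a voiced consonant — surfaces as [iː] (rule 2).

[iː]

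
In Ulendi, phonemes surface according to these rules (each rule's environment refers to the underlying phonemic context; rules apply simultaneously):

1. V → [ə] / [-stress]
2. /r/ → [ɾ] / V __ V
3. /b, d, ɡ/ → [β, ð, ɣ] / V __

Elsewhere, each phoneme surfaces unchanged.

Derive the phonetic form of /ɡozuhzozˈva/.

[ɡəzəhzəzˈva]

/ɡ/ (word-initial) fails the environment for rule 3, so it stays [ɡ].
/o/ — between /ɡ/ and /z/, in an unstressed syllable — surfaces as [ə] (rule 1).
/z/ (between /o/ and /u/) is unaffected → [z].
/u/ (between /z/ and /h/) occurs in an unstressed syllable → [ə] by rule 1.
/h/ (between /u/ and /z/) is unaffected → [h].
/z/ (between /h/ and /o/) is unaffected → [z].
/o/ (between /z/ and /z/): in an unstressed syllable, so rule 1 applies → [ə].
/z/ (between /o/ and /v/): no rule targets it → [z].
/v/ — not in any rule's target class → [v].
/a/ — word-final; rule 1 does not apply here → [a].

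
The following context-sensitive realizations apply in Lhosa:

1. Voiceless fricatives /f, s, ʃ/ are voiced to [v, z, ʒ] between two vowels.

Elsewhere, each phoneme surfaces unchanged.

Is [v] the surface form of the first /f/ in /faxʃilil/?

No

/f/ (word-initial): rule 1 targets it, but not between two vowels → unchanged [f].
The actual realization is [f], not [v].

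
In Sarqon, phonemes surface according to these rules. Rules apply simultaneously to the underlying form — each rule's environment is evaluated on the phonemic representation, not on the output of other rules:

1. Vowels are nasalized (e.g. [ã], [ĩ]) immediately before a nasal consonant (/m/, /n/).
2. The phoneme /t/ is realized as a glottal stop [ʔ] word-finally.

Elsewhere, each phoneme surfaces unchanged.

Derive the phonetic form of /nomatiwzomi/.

/n/ (word-initial): no rule targets it → [n].
/o/ (between /n/ and /m/): before a nasal consonant, so rule 1 applies → [õ].
/m/ (between /o/ and /a/): no rule targets it → [m].
/a/ (between /m/ and /t/) is in the target of rule 1 but the environment (before a nasal consonant) is not met → [a].
/t/ — between /a/ and /i/; rule 2 does not apply here → [t].
/i/ (between /t/ and /w/) is in the target of rule 1 but the environment (before a nasal consonant) is not met → [i].
/w/ stays [w].
/z/ — not in any rule's target class → [z].
/o/ (between /z/ and /m/) occurs before a nasal consonant → [õ] by rule 1.
/m/ (between /o/ and /i/): no rule targets it → [m].
/i/ (word-final) fails the environment for rule 1, so it stays [i].

[nõmatiwzõmi]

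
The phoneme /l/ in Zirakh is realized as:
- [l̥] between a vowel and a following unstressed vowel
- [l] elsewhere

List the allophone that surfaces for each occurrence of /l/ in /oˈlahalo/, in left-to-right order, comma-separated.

Occurrence 1 (position 2): no conditioning environment matches → elsewhere allophone [l].
Occurrence 2 (position 6): between a vowel and a following unstressed vowel → [l̥].

[l], [l̥]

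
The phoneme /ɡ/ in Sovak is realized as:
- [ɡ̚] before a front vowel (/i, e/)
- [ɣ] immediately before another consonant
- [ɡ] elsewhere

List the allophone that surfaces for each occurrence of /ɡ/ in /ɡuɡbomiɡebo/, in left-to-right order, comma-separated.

Occurrence 1 (position 1): no conditioning environment matches → elsewhere allophone [ɡ].
Occurrence 2 (position 3): immediately before another consonant → [ɣ].
Occurrence 3 (position 8): before a front vowel (/i, e/) → [ɡ̚].

[ɡ], [ɣ], [ɡ̚]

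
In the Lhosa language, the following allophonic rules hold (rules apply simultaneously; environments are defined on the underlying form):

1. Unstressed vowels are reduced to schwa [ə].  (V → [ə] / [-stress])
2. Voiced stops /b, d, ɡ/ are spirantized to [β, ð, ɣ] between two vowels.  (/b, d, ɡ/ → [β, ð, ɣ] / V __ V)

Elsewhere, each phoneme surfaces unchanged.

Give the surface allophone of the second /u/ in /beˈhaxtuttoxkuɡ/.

[ə]

Rule 1 applies to /u/ (between /k/ and /ɡ/: in an unstressed syllable) → [ə].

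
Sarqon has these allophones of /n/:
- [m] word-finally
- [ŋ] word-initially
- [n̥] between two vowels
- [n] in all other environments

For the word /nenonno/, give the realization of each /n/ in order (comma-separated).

[ŋ], [n̥], [n], [n]

Occurrence 1 (position 1): word-initially → [ŋ].
Occurrence 2 (position 3): between two vowels → [n̥].
Occurrence 3 (position 5): no conditioning environment matches → elsewhere allophone [n].
Occurrence 4 (position 6): no conditioning environment matches → elsewhere allophone [n].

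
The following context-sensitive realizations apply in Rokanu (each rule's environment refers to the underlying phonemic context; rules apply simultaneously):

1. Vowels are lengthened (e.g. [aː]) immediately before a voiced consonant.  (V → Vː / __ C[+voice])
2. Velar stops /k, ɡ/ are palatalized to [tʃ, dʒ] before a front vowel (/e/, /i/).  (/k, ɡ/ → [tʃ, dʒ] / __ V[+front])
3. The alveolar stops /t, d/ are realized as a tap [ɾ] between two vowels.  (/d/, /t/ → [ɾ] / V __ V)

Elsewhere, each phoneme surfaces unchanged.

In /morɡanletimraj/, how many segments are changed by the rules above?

5

Segments that undergo a rule: /o/ → [oː] (rule 1); /a/ → [aː] (rule 1); /t/ → [ɾ] (rule 3); /i/ → [iː] (rule 1); /a/ → [aː] (rule 1).
All other segments surface unchanged.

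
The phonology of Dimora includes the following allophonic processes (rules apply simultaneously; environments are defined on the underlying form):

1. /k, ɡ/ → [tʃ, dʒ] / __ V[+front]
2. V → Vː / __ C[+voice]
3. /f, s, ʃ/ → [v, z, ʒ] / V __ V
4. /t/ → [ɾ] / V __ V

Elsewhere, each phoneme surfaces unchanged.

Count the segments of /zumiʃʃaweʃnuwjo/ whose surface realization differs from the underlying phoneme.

3

Segments that undergo a rule: /u/ → [uː] (rule 2); /a/ → [aː] (rule 2); /u/ → [uː] (rule 2).
All other segments surface unchanged.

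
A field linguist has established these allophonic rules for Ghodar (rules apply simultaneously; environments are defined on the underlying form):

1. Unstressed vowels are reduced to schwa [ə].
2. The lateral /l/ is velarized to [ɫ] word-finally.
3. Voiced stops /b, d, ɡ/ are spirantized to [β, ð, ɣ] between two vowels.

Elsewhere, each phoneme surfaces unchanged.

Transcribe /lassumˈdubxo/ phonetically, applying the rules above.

[ləssəmˈdubxə]

/l/ (word-initial) is in the target of rule 2 but the environment (word-finally) is not met → [l].
/a/ meets the environment for rule 1 (in an unstressed syllable) → [ə].
/s/ stays [s].
/s/ (between /s/ and /u/) is unaffected → [s].
/u/ (between /s/ and /m/): in an unstressed syllable, so rule 1 applies → [ə].
/m/ stays [m].
/d/ (between /m/ and /u/) fails the environment for rule 3, so it stays [d].
/u/ (between /d/ and /b/) fails the environment for rule 1, so it stays [u].
/b/ (between /u/ and /x/) is in the target of rule 3 but the environment (between two vowels) is not met → [b].
/x/ — not in any rule's target class → [x].
/o/ meets the environment for rule 1 (in an unstressed syllable) → [ə].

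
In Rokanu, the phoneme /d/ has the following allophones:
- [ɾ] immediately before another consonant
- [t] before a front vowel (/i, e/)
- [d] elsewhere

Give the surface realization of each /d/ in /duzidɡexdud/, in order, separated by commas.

[d], [ɾ], [d], [d]

Occurrence 1 (position 1): no conditioning environment matches → elsewhere allophone [d].
Occurrence 2 (position 5): immediately before another consonant → [ɾ].
Occurrence 3 (position 9): no conditioning environment matches → elsewhere allophone [d].
Occurrence 4 (position 11): no conditioning environment matches → elsewhere allophone [d].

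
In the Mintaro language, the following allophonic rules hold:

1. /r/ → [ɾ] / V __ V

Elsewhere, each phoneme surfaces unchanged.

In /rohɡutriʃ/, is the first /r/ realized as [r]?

/r/ (word-initial) is in the target of rule 1 but the environment (between two vowels) is not met → [r].
The actual realization is [r], which matches [r].

Yes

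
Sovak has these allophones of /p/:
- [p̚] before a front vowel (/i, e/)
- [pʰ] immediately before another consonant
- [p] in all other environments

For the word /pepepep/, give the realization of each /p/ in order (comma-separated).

[p̚], [p̚], [p̚], [p]

Occurrence 1 (position 1): before a front vowel (/i, e/) → [p̚].
Occurrence 2 (position 3): before a front vowel (/i, e/) → [p̚].
Occurrence 3 (position 5): before a front vowel (/i, e/) → [p̚].
Occurrence 4 (position 7): no conditioning environment matches → elsewhere allophone [p].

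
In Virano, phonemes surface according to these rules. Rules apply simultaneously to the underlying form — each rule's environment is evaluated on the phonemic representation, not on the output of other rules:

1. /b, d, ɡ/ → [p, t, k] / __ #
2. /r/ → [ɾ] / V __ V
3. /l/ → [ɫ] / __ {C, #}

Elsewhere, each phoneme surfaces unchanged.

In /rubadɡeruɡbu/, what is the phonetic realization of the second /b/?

[b]

/b/ — between /ɡ/ and /u/; rule 1 does not apply here → [b].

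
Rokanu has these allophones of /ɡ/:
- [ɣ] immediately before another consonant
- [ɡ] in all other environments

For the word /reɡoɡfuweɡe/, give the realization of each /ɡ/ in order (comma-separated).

[ɡ], [ɣ], [ɡ]

Occurrence 1 (position 3): no conditioning environment matches → elsewhere allophone [ɡ].
Occurrence 2 (position 5): immediately before another consonant → [ɣ].
Occurrence 3 (position 10): no conditioning environment matches → elsewhere allophone [ɡ].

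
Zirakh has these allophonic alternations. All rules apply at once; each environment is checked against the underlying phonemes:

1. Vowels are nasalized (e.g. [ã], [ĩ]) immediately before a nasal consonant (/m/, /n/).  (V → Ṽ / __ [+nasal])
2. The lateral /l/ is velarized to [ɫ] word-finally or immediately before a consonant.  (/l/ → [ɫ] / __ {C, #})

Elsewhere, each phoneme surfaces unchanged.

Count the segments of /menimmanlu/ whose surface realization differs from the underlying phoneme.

3

Segments that undergo a rule: /e/ → [ẽ] (rule 1); /i/ → [ĩ] (rule 1); /a/ → [ã] (rule 1).
All other segments surface unchanged.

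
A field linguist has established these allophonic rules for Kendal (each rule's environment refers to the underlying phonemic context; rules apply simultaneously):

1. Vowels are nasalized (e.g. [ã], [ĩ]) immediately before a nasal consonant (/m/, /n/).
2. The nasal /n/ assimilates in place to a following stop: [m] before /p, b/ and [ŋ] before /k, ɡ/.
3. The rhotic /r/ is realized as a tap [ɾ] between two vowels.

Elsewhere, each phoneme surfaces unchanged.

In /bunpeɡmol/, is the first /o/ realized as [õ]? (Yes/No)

/o/ (between /m/ and /l/): rule 1 targets it, but not before a nasal consonant → unchanged [o].
The actual realization is [o], not [õ].

No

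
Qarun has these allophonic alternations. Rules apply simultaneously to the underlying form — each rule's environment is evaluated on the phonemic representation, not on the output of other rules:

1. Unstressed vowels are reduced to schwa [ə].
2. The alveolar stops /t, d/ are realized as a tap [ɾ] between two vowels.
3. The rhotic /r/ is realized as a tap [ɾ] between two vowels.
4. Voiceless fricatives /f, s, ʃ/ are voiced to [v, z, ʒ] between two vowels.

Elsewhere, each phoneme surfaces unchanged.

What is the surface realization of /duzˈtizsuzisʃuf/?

[dəzˈtizsəzəsʃəf]

/d/ — word-initial; rule 2 does not apply here → [d].
/u/ meets the environment for rule 1 (in an unstressed syllable) → [ə].
/z/ stays [z].
/t/ (between /z/ and /i/) is in the target of rule 2 but the environment (between two vowels) is not met → [t].
/i/ (between /t/ and /z/) is in the target of rule 1 but the environment (in an unstressed syllable) is not met → [i].
/z/ (between /i/ and /s/): no rule targets it → [z].
/s/ (between /z/ and /u/): rule 4 targets it, but not between two vowels → unchanged [s].
/u/ (between /s/ and /z/): in an unstressed syllable, so rule 1 applies → [ə].
/z/ — not in any rule's target class → [z].
Rule 1 applies to /i/ (between /z/ and /s/: in an unstressed syllable) → [ə].
/s/ (between /i/ and /ʃ/) is in the target of rule 4 but the environment (between two vowels) is not met → [s].
/ʃ/ (between /s/ and /u/) is in the target of rule 4 but the environment (between two vowels) is not met → [ʃ].
/u/ (between /ʃ/ and /f/) occurs in an unstressed syllable → [ə] by rule 1.
/f/ (word-final) fails the environment for rule 4, so it stays [f].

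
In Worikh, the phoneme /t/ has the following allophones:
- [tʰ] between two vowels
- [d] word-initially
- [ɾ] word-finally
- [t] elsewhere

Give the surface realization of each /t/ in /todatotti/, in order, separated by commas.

Occurrence 1 (position 1): word-initially → [d].
Occurrence 2 (position 5): between two vowels → [tʰ].
Occurrence 3 (position 7): no conditioning environment matches → elsewhere allophone [t].
Occurrence 4 (position 8): no conditioning environment matches → elsewhere allophone [t].

[d], [tʰ], [t], [t]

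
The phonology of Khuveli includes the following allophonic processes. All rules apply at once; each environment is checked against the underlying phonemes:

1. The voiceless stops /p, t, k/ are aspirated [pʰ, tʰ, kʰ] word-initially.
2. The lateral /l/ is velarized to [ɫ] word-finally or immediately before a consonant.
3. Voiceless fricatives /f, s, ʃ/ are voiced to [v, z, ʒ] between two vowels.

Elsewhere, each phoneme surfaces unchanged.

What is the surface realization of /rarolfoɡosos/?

[raroɫfoɡozos]

Rule 2 applies to /l/ (between /o/ and /f/: word-finally or immediately before a consonant) → [ɫ].
/f/ (between /l/ and /o/) is in the target of rule 3 but the environment (between two vowels) is not met → [f].
/s/ — between /o/ and /o/, between two vowels — surfaces as [z] (rule 3).
/s/ (word-final) fails the environment for rule 3, so it stays [s].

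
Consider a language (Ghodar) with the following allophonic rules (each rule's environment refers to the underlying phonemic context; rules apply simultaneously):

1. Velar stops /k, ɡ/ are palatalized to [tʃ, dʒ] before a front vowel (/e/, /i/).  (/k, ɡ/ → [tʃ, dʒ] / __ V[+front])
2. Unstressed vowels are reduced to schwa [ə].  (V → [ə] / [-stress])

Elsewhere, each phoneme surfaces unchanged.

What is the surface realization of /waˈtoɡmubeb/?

Rule 2 applies to /a/ (between /w/ and /t/: in an unstressed syllable) → [ə].
/o/ (between /t/ and /ɡ/) is in the target of rule 2 but the environment (in an unstressed syllable) is not met → [o].
/ɡ/ (between /o/ and /m/) fails the environment for rule 1, so it stays [ɡ].
/u/ (between /m/ and /b/): in an unstressed syllable, so rule 2 applies → [ə].
Rule 2 applies to /e/ (between /b/ and /b/: in an unstressed syllable) → [ə].

[wəˈtoɡməbəb]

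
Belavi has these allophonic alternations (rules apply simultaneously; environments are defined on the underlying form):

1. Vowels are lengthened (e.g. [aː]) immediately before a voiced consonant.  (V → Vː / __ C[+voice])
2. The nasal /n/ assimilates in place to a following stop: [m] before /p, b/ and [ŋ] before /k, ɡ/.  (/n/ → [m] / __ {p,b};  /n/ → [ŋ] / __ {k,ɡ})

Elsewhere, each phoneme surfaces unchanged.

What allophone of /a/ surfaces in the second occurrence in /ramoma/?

/a/ (word-final) fails the environment for rule 1, so it stays [a].

[a]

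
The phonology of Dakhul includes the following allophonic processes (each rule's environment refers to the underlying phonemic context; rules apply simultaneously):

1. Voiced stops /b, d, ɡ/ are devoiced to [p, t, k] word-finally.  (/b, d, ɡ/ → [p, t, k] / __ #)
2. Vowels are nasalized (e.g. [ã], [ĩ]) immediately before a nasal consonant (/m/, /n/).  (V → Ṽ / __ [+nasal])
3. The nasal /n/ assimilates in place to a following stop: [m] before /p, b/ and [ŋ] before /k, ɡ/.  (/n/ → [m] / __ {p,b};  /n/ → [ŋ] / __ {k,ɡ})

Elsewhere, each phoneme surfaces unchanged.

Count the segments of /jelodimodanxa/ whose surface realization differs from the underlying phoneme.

2

Segments that undergo a rule: /i/ → [ĩ] (rule 2); /a/ → [ã] (rule 2).
All other segments surface unchanged.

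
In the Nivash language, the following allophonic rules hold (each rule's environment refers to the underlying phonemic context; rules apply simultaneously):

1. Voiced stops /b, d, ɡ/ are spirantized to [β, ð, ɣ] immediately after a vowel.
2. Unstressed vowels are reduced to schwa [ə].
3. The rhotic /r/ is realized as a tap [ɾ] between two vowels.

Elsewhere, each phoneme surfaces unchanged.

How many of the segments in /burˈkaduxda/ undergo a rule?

Segments that undergo a rule: /u/ → [ə] (rule 2); /d/ → [ð] (rule 1); /u/ → [ə] (rule 2); /a/ → [ə] (rule 2).
All other segments surface unchanged.

4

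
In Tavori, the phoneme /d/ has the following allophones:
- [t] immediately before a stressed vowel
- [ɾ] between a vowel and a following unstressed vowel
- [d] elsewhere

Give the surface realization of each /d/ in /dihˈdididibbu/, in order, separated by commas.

[d], [t], [ɾ], [ɾ]

Occurrence 1 (position 1): no conditioning environment matches → elsewhere allophone [d].
Occurrence 2 (position 4): immediately before a stressed vowel → [t].
Occurrence 3 (position 6): between a vowel and a following unstressed vowel → [ɾ].
Occurrence 4 (position 8): between a vowel and a following unstressed vowel → [ɾ].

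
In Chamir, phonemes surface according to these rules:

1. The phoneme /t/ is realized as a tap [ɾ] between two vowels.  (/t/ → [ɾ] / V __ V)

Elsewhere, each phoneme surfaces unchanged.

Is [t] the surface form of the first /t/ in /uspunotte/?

Yes

/t/ — between /o/ and /t/; rule 1 does not apply here → [t].
The actual realization is [t], which matches [t].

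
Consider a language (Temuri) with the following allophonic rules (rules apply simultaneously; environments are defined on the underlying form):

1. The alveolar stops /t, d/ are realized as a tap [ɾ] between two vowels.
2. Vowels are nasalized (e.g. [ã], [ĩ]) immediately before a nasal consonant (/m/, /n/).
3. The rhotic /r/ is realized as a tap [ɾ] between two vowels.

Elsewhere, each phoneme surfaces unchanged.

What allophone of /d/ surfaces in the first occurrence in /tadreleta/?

[d]

/d/ (between /a/ and /r/): rule 1 targets it, but not between two vowels → unchanged [d].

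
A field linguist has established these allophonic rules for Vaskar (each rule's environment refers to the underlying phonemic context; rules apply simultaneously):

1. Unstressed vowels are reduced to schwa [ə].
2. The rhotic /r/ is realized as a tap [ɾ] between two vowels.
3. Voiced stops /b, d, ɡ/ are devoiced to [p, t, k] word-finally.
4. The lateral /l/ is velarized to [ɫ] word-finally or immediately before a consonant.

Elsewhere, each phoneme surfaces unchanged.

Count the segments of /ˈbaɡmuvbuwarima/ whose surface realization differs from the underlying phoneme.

6

Segments that undergo a rule: /u/ → [ə] (rule 1); /u/ → [ə] (rule 1); /a/ → [ə] (rule 1); /r/ → [ɾ] (rule 2); /i/ → [ə] (rule 1); /a/ → [ə] (rule 1).
All other segments surface unchanged.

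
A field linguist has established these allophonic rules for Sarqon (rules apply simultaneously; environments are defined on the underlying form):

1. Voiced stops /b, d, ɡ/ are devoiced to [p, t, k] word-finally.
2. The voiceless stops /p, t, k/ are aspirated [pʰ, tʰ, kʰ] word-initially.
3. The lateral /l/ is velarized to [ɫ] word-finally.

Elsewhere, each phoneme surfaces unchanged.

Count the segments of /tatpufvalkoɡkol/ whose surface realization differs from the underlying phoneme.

Segments that undergo a rule: /t/ → [tʰ] (rule 2); /l/ → [ɫ] (rule 3).
All other segments surface unchanged.

2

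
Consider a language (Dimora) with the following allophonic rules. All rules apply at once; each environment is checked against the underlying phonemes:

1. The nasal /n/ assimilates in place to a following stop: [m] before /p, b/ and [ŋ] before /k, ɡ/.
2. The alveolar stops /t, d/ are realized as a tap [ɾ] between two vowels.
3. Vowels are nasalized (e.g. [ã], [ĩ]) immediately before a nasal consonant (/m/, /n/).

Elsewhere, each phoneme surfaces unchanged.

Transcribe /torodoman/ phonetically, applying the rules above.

/t/ (word-initial) is in the target of rule 2 but the environment (between two vowels) is not met → [t].
/o/ (between /t/ and /r/) is in the target of rule 3 but the environment (before a nasal consonant) is not met → [o].
/r/ stays [r].
/o/ (between /r/ and /d/) fails the environment for rule 3, so it stays [o].
/d/ — between /o/ and /o/, between two vowels — surfaces as [ɾ] (rule 2).
/o/ — between /d/ and /m/, before a nasal consonant — surfaces as [õ] (rule 3).
/m/ (between /o/ and /a/): no rule targets it → [m].
/a/ (between /m/ and /n/) occurs before a nasal consonant → [ã] by rule 3.
/n/ (word-final): rule 1 targets it, but not before a labial or velar stop → unchanged [n].

[toroɾõmãn]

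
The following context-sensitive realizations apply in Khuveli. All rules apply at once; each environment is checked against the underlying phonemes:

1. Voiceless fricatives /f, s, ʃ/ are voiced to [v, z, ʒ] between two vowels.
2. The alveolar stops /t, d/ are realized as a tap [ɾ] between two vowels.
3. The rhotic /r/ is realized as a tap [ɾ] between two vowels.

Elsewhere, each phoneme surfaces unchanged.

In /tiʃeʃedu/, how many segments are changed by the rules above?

Segments that undergo a rule: /ʃ/ → [ʒ] (rule 1); /ʃ/ → [ʒ] (rule 1); /d/ → [ɾ] (rule 2).
All other segments surface unchanged.

3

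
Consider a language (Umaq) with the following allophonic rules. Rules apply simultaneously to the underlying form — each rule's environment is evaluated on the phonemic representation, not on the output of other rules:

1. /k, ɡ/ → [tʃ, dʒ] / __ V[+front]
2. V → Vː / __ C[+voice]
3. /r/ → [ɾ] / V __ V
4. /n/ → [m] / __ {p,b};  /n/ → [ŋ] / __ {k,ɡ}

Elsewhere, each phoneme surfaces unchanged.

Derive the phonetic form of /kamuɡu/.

[kaːmuːɡu]

/k/ — word-initial; rule 1 does not apply here → [k].
/a/ — between /k/ and /m/, before a voiced consonant — surfaces as [aː] (rule 2).
/m/ (between /a/ and /u/) is unaffected → [m].
/u/ — between /m/ and /ɡ/, before a voiced consonant — surfaces as [uː] (rule 2).
/ɡ/ (between /u/ and /u/): rule 1 targets it, but not before a front vowel → unchanged [ɡ].
/u/ — word-final; rule 2 does not apply here → [u].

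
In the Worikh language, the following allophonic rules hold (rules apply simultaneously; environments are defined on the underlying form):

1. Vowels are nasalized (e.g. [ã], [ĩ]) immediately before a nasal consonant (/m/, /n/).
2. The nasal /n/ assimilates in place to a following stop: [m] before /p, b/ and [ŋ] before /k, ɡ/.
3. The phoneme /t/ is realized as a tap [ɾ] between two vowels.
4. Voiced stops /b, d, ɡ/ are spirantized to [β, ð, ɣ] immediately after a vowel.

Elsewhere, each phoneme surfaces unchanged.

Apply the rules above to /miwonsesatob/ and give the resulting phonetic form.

[miwõnsesaɾoβ]

/i/ (between /m/ and /w/) is in the target of rule 1 but the environment (before a nasal consonant) is not met → [i].
/o/ — between /w/ and /n/, before a nasal consonant — surfaces as [õ] (rule 1).
/n/ (between /o/ and /s/): rule 2 targets it, but not before a labial or velar stop → unchanged [n].
/e/ — between /s/ and /s/; rule 1 does not apply here → [e].
/a/ — between /s/ and /t/; rule 1 does not apply here → [a].
/t/ meets the environment for rule 3 (between two vowels) → [ɾ].
/o/ (between /t/ and /b/) is in the target of rule 1 but the environment (before a nasal consonant) is not met → [o].
/b/ meets the environment for rule 4 (immediately after a vowel) → [β].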